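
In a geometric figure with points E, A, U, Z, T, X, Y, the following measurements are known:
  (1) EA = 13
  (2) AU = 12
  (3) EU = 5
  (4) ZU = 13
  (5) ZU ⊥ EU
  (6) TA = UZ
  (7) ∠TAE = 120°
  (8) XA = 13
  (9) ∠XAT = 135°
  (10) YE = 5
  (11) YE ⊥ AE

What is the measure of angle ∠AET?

From the given relations: TA = UZ = 13.
Step 1: By the law of cosines on triangle EAT: ET² = 13² + 13² − 2·13·13·cos(120°) = 507, so ET = 13·√3.
Step 2: By the inverse law of cosines on triangle AET: cos(∠AET) = (13² + (13·√3)² − 13²) / (2·13·13·√3) = 507/585.43 = 0.866, so ∠AET = 30°.

Therefore, the measure of angle ∠AET = 30°.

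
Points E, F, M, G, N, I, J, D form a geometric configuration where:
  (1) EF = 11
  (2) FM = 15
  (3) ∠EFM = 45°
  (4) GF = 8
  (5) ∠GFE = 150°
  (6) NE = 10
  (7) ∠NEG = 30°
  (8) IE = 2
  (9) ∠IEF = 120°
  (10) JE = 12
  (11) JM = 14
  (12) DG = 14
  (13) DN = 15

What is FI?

Step 1: By the law of cosines on triangle FEI: FI² = 11² + 2² − 2·11·2·cos(120°) = 147, so FI = 7·√3.

Therefore, the length of FI = 7·√3.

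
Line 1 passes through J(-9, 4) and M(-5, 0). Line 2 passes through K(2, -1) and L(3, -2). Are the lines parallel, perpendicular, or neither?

Slope of line 1: m1 = (0 - 4)/(-5 - -9) = -4/4 = -1
Slope of line 2: m2 = (-2 - -1)/(3 - 2) = -1/1 = -1
m1 = m2, so the lines are parallel.

Parallel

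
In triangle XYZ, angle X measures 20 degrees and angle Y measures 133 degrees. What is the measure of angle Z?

The interior angles sum to 180°: angle Z = 180 - 20 - 133 = 27°.
The triangle is obtuse (angles 20°, 133°, 27°).

27 degrees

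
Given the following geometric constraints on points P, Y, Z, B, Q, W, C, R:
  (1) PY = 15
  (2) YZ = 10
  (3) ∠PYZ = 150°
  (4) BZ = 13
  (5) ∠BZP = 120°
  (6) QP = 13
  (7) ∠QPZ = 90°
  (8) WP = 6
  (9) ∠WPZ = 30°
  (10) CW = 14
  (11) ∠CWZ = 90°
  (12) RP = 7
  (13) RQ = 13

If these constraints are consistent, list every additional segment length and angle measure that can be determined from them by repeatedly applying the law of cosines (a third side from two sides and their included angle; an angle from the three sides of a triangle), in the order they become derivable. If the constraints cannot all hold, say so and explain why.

The constraints are consistent. Derivable facts, in order:
After 1 step:
- PZ ≈ 24.18
- ∠PQR = 31.24°
- ∠PRQ = 74.38°
- ∠QPR = 74.38°
After 2 steps:
- PB ≈ 32.68
- ZQ ≈ 27.46
- ZW ≈ 19.22
- ∠PZY = 18.07°
- ∠YPZ = 11.93°
After 3 steps:
- ZC ≈ 23.78
- ∠BPZ = 20.15°
- ∠PBZ = 39.85°
- ∠PQZ = 61.74°
- ∠PWZ = 141.02°
- ∠PZQ = 28.26°
- ∠PZW = 8.98°
After 4 steps:
- ∠CZW = 36.07°
- ∠WCZ = 53.93°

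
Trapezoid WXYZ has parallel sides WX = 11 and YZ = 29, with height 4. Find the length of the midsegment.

The midsegment (median) of a trapezoid connects the midpoints of the non-parallel sides.
Its length is the average of the two bases: (11 + 29) / 2 = 20.

20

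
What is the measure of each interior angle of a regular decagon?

Each interior angle of a regular n-gon is (n - 2) * 180 / n.
For n = 10: (10 - 2) * 180 / 10 = 1440/10 = 144 degrees.

144 degrees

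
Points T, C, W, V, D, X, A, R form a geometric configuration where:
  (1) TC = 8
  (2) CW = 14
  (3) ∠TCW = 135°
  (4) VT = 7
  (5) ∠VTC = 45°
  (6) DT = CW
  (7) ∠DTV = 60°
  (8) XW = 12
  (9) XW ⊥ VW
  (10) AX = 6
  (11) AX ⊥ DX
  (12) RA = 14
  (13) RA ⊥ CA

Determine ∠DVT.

From the given relations: DT = CW = 14.
Step 1: By the law of cosines on triangle VTD: VD² = 7² + 14² − 2·7·14·cos(60°) = 147, so VD = 7·√3.
Step 2: By the inverse law of cosines on triangle DVT: cos(∠DVT) = ((7·√3)² + 7² − 14²) / (2·7·√3·7) = 0/169.74 = 0, so ∠DVT = 90°.

Therefore, the measure of angle ∠DVT = 90°.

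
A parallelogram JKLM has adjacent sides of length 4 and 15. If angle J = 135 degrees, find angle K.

Opposite sides of a parallelogram are parallel, so consecutive angles form co-interior angles on a transversal.
Co-interior angles sum to 180°, giving angle K = 180 - 135 = 45 degrees.

45 degrees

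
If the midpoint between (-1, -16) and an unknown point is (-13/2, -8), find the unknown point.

Using the midpoint formula: M = ((x1 + x2)/2, (y1 + y2)/2)
We know M = (-13/2, -8) and J = (-1, -16)
For x: -13/2 = (-1 + x2)/2, so x2 = 2*-13/2 - -1 = -12
For y: -8 = (-16 + y2)/2, so y2 = 2*-8 - -16 = 0
M = (-12, 0)

(-12, 0)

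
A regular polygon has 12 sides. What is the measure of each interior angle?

Each interior angle of a regular n-gon is (n - 2) * 180 / n.
For n = 12: (12 - 2) * 180 / 12 = 1800/12 = 150 degrees.

150 degrees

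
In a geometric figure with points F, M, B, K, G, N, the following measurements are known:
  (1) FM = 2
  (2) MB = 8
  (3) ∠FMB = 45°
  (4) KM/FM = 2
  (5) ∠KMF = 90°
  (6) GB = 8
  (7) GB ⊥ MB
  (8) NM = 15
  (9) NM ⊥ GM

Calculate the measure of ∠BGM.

Step 1: By the law of cosines on triangle GBM: GM² = 8² + 8² − 2·8·8·cos(90°) = 128, so GM = 8·√2.
Step 2: By the inverse law of cosines on triangle BGM: cos(∠BGM) = (8² + (8·√2)² − 8²) / (2·8·8·√2) = 128/181.02 = 0.7071, so ∠BGM = 45°.

Therefore, the measure of angle ∠BGM = 45°.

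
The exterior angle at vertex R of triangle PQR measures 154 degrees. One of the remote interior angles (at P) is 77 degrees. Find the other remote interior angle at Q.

By the exterior angle theorem: exterior angle = sum of remote interior angles.
154 = 77 + angle Q
angle Q = 154 - 77 = 77 degrees

77 degrees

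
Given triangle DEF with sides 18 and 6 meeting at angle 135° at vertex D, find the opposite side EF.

When two sides and the included angle are known, the law of cosines gives the third side.
c^2 = a^2 + b^2 - 2ab cos(C) generalizes the Pythagorean theorem to non-right triangles.
Here: EF^2 = 324 + 36 - 216*(-sqrt(2)/2) = 108*sqrt(2) + 360
EF = 6*sqrt(3*sqrt(2) + 10)

6*sqrt(3*sqrt(2) + 10)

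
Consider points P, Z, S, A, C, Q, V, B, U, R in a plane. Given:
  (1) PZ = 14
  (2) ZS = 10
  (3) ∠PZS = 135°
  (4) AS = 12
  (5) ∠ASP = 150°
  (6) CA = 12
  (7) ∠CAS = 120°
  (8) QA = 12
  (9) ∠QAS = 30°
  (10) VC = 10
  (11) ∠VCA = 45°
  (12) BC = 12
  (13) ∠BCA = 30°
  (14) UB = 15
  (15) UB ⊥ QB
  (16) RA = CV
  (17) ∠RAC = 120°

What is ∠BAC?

Step 1: By the law of cosines on triangle ACB: AB² = 12² + 12² − 2·12·12·cos(30°) = 38.58, so AB ≈ 6.21.
Step 2: By the inverse law of cosines on triangle BAC: cos(∠BAC) = (6.21² + 12² − 12²) / (2·6.21·12) = 38.58/149.08 = 0.2588, so ∠BAC = 75°.

Therefore, the measure of angle ∠BAC = 75°.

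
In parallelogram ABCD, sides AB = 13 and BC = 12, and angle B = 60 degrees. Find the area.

Area = a * b * sin(theta)
Area = 13 * 12 * sin(60 degrees)
Area = 156 * sqrt(3)/2
Area = 78*sqrt(3)

78*sqrt(3)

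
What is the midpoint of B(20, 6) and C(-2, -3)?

The midpoint is the point halfway along the segment.
Move half the horizontal distance: 20 + (-2 - 20)/2 = 20 + -22/2 = 9
Move half the vertical distance: 6 + (-3 - 6)/2 = 6 + -9/2 = 3/2
Midpoint = (9, 3/2)

(9, 3/2)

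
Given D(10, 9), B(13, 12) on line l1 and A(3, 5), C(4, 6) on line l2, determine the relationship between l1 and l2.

Slope of line 1: m1 = (12 - 9)/(13 - 10) = 3/3 = 1
Slope of line 2: m2 = (6 - 5)/(4 - 3) = 1/1 = 1
Two lines are parallel if and only if they have equal slopes (or both are vertical).
Here m1 = m2 = 1, confirming the lines are parallel.

Parallel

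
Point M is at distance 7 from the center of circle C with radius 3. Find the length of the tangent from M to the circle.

The tangent, radius, and line from the external point to the center form a right triangle.
The right angle is where the tangent meets the radius.
By the Pythagorean theorem: tangent² + 3² = 7²
tangent² = 49 - 9 = 40
tangent = 2*sqrt(10)

2*sqrt(10)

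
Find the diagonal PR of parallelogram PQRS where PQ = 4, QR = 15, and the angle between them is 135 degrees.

The diagonal of a parallelogram can be found by treating two adjacent sides and the diagonal as a triangle.
Applying the law of cosines with sides 4, 15 and included angle 135°:
d^2 = 16 + 225 - 120*cos(135°) = 60*sqrt(2) + 241
d = sqrt(60*sqrt(2) + 241)

sqrt(60*sqrt(2) + 241)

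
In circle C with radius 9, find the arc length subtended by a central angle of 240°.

The full circumference is 2πr = 2π(9) = 18*pi.
The arc spans 240° out of 360°, which is a fraction of 2/3.
Arc length = 18*pi × 2/3 = 12*pi.

12*pi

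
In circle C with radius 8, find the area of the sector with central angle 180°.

Sector area = πr² × θ/360
= π × 8² × 1/2
= π × 64 × 1/2
= 32*pi

32*pi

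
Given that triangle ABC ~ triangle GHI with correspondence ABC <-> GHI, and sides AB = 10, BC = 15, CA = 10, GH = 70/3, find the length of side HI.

Similar triangles have proportional sides. Setting up the proportion:
GH / AB = HI / BC
70/3 / 10 = HI / 15
HI = 15 * 70/3 / 10 = 35.

35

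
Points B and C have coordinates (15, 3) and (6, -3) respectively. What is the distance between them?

d = sqrt((6 - 15)^2 + (-3 - 3)^2)
d = sqrt(-9^2 + -6^2)
d = sqrt(81 + 36)
d = sqrt(117) = 3*sqrt(13)

3*sqrt(13)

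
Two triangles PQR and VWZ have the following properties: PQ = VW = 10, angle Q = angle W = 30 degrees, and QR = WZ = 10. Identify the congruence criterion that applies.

The given information matches SAS: Two pairs of corresponding sides and the included angle are equal (Side-Angle-Side).

SAS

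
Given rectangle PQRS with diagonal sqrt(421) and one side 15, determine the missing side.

The diagonal of a rectangle forms a right triangle with the two sides.
Rearranging the Pythagorean theorem: missing side = sqrt(d^2 - known^2).
= sqrt(421 - 225) = sqrt(196) = 14.

14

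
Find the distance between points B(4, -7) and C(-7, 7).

d = sqrt((-7 - 4)^2 + (7 - -7)^2)
d = sqrt(-11^2 + 14^2)
d = sqrt(121 + 196)
d = sqrt(317)

sqrt(317)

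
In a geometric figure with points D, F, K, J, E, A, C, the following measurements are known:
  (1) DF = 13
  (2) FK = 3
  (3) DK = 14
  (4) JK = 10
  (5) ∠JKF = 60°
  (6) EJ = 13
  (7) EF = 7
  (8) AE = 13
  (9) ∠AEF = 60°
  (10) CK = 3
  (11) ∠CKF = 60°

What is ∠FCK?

Step 1: By the law of cosines on triangle CKF: CF² = 3² + 3² − 2·3·3·cos(60°) = 9, so CF = 3.
Step 2: By the inverse law of cosines on triangle FCK: cos(∠FCK) = (3² + 3² − 3²) / (2·3·3) = 9/18 = 0.5, so ∠FCK = 60°.

Therefore, the measure of angle ∠FCK = 60°.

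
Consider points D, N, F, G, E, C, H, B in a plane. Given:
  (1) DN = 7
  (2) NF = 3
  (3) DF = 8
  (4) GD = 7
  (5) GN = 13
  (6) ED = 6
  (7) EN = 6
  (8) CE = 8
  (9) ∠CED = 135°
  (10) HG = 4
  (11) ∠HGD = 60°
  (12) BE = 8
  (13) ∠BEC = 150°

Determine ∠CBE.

Step 1: By the law of cosines on triangle BEC: BC² = 8² + 8² − 2·8·8·cos(150°) = 238.85, so BC ≈ 15.45.
Step 2: By the inverse law of cosines on triangle CBE: cos(∠CBE) = (15.45² + 8² − 8²) / (2·15.45·8) = 238.85/247.28 = 0.9659, so ∠CBE = 15°.

Therefore, the measure of angle ∠CBE = 15°.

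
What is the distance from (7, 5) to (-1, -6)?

d = sqrt((-1 - 7)^2 + (-6 - 5)^2)
d = sqrt(-8^2 + -11^2)
d = sqrt(64 + 121)
d = sqrt(185)

sqrt(185)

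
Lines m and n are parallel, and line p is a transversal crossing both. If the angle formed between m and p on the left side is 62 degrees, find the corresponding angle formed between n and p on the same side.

Corresponding angles are equal: 62 degrees.

62 degrees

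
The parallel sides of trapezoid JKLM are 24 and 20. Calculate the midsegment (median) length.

midsegment = (24 + 20) / 2 = 44 / 2 = 22

22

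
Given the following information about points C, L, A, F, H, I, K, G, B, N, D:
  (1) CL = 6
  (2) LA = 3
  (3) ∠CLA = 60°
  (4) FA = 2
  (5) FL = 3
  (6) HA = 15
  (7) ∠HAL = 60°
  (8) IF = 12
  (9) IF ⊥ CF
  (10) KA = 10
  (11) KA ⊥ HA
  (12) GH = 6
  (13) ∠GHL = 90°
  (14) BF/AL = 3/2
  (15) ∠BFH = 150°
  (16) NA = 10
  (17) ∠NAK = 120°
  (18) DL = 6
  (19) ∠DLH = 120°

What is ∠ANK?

Step 1: By the law of cosines on triangle NAK: NK² = 10² + 10² − 2·10·10·cos(120°) = 300, so NK = 10·√3.
Step 2: By the inverse law of cosines on triangle ANK: cos(∠ANK) = (10² + (10·√3)² − 10²) / (2·10·10·√3) = 300/346.41 = 0.866, so ∠ANK = 30°.

Therefore, the measure of angle ∠ANK = 30°.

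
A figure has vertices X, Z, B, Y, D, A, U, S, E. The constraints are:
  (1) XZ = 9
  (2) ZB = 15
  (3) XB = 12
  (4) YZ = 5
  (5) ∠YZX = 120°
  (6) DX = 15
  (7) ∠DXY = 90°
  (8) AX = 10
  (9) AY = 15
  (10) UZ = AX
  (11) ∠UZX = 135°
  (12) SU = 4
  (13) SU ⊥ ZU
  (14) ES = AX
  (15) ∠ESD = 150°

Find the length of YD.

Step 1: By the law of cosines on triangle XZY: XY² = 9² + 5² − 2·9·5·cos(120°) = 151, so XY = √151.
Step 2: By the law of cosines on triangle YXD: YD² = √151² + 15² − 2·√151·15·cos(90°) = 376, so YD = 2·√94.

Therefore, the length of YD = 2·√94.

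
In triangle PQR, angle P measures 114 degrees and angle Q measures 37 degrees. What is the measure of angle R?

By the triangle angle sum property, the three interior angles of any triangle add up to 180°.
We know angle P = 114° and angle Q = 37°, so their sum is 151°.
Therefore angle R = 180° - 151° = 29°.

29 degrees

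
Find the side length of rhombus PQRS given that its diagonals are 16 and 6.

In a rhombus, the diagonals bisect each other perpendicularly, creating four congruent right triangles.
Each triangle has legs 8 (half of 16) and 3 (half of 6).
The hypotenuse of each right triangle is a side of the rhombus:
side = sqrt(8^2 + 3^2) = sqrt(73)

sqrt(73)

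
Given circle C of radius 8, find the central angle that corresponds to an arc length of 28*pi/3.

θ = 360 × 28*pi/3 / (2π × 8) = 210° (rearranging arc length formula).

210°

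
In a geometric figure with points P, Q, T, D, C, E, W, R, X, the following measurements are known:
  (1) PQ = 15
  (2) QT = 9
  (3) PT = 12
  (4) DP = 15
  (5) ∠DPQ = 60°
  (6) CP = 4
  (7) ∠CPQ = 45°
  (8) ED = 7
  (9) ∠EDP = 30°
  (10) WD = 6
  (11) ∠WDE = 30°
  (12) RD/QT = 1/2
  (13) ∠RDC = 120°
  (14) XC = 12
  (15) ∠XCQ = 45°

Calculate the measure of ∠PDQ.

Step 1: By the law of cosines on triangle DPQ: DQ² = 15² + 15² − 2·15·15·cos(60°) = 225, so DQ = 15.
Step 2: By the inverse law of cosines on triangle PDQ: cos(∠PDQ) = (15² + 15² − 15²) / (2·15·15) = 225/450 = 0.5, so ∠PDQ = 60°.

Therefore, the measure of angle ∠PDQ = 60°.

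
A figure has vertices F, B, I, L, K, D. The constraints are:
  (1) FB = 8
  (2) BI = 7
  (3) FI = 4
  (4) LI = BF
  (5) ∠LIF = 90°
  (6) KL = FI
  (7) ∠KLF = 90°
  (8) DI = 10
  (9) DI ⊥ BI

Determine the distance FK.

From the given relations: LI = BF = 8; KL = FI = 4.
Step 1: By the law of cosines on triangle LIF: LF² = 8² + 4² − 2·8·4·cos(90°) = 80, so LF = 4·√5.
Step 2: By the law of cosines on triangle FLK: FK² = (4·√5)² + 4² − 2·4·√5·4·cos(90°) = 96, so FK = 4·√6.

Therefore, the length of FK = 4·√6.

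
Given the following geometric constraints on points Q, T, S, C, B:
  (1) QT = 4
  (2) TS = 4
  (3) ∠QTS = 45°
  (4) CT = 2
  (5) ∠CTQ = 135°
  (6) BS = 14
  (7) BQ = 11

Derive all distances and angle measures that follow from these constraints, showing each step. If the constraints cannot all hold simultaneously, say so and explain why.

The constraints are consistent.

Step 1: From QT = 4, TS = 4, and ∠QTS = 45°, by the law of cosines:
  QS² = QT² + TS² - 2·QT·TS·cos(45°) = 16 + 16 - 22.63 = 9.373
  QS ≈ 3.06

Step 2: From QT = 4, TC = 2, and ∠QTC = 135°, by the law of cosines:
  QC² = QT² + TC² - 2·QT·TC·cos(135°) = 16 + 4 + 11.31 = 31.31
  QC ≈ 5.6

Step 3: From QB = 11, QS = 3.06, BS = 14, by the inverse law of cosines:
  cos(∠BQS) = (QB² + QS² - BS²) / (2·QB·QS)
  ∠BQS = 167.01°

Step 4: From QC = 5.6, QT = 4, CT = 2, by the inverse law of cosines:
  cos(∠CQT) = (QC² + QT² - CT²) / (2·QC·QT)
  ∠CQT = 14.64°

Step 5: From QS = 3.06, QT = 4, ST = 4, by the inverse law of cosines:
  cos(∠SQT) = (QS² + QT² - ST²) / (2·QS·QT)
  ∠SQT = 67.5°

Step 6: From SB = 14, SQ = 3.06, BQ = 11, by the inverse law of cosines:
  cos(∠BSQ) = (SB² + SQ² - BQ²) / (2·SB·SQ)
  ∠BSQ = 10.18°

Step 7: From SQ = 3.06, ST = 4, QT = 4, by the inverse law of cosines:
  cos(∠QST) = (SQ² + ST² - QT²) / (2·SQ·ST)
  ∠QST = 67.5°

Step 8: From CQ = 5.6, CT = 2, QT = 4, by the inverse law of cosines:
  cos(∠QCT) = (CQ² + CT² - QT²) / (2·CQ·CT)
  ∠QCT = 30.36°

Step 9: From BQ = 11, BS = 14, QS = 3.06, by the inverse law of cosines:
  cos(∠QBS) = (BQ² + BS² - QS²) / (2·BQ·BS)
  ∠QBS = 2.82°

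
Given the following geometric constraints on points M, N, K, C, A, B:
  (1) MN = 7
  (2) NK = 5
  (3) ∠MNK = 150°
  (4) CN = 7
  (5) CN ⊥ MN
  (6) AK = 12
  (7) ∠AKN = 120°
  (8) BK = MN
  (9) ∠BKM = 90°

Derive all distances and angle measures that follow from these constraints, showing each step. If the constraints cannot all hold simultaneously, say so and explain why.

The constraints are consistent.

From the given relations:
  BK = MN = 7

Step 1: From MN = 7, NK = 5, and ∠MNK = 150°, by the law of cosines:
  MK² = MN² + NK² - 2·MN·NK·cos(150°) = 49 + 25 + 60.62 = 134.6
  MK ≈ 11.6

Step 2: From MN = 7, NC = 7, and ∠MNC = 90°, by the law of cosines:
  MC² = MN² + NC² - 2·MN·NC·cos(90°) = 49 + 49 - 0 = 98
  MC = 7·√2

Step 3: From NK = 5, KA = 12, and ∠NKA = 120°, by the law of cosines:
  NA² = NK² + KA² - 2·NK·KA·cos(120°) = 25 + 144 + 60 = 229
  NA ≈ 15.13

Step 4: From MK = 11.6, KB = 7, and ∠MKB = 90°, by the law of cosines:
  MB² = MK² + KB² - 2·MK·KB·cos(90°) = 134.6 + 49 - 0 = 183.6
  MB ≈ 13.55

Step 5: From MC = 7·√2, MN = 7, CN = 7, by the inverse law of cosines:
  cos(∠CMN) = (MC² + MN² - CN²) / (2·MC·MN)
  ∠CMN = 45°

Step 6: From MK = 11.6, MN = 7, KN = 5, by the inverse law of cosines:
  cos(∠KMN) = (MK² + MN² - KN²) / (2·MK·MN)
  ∠KMN = 12.44°

Step 7: From NA = 15.13, NK = 5, AK = 12, by the inverse law of cosines:
  cos(∠ANK) = (NA² + NK² - AK²) / (2·NA·NK)
  ∠ANK = 43.37°

Step 8: From KM = 11.6, KN = 5, MN = 7, by the inverse law of cosines:
  cos(∠MKN) = (KM² + KN² - MN²) / (2·KM·KN)
  ∠MKN = 17.56°

Step 9: From CM = 7·√2, CN = 7, MN = 7, by the inverse law of cosines:
  cos(∠MCN) = (CM² + CN² - MN²) / (2·CM·CN)
  ∠MCN = 45°

Step 10: From AK = 12, AN = 15.13, KN = 5, by the inverse law of cosines:
  cos(∠KAN) = (AK² + AN² - KN²) / (2·AK·AN)
  ∠KAN = 16.63°

Step 11: From MB = 13.55, MK = 11.6, BK = 7, by the inverse law of cosines:
  cos(∠BMK) = (MB² + MK² - BK²) / (2·MB·MK)
  ∠BMK = 31.1°

Step 12: From BK = 7, BM = 13.55, KM = 11.6, by the inverse law of cosines:
  cos(∠KBM) = (BK² + BM² - KM²) / (2·BK·BM)
  ∠KBM = 58.9°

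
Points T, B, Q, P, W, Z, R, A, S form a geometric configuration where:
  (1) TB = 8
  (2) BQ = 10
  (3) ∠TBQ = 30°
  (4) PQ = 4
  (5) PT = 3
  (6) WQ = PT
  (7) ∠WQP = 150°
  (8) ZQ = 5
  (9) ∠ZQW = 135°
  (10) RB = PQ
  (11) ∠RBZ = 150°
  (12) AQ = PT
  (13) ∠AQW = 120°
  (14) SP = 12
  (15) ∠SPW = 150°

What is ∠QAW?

From the given relations: AQ = PT = 3; WQ = PT = 3.
Step 1: By the law of cosines on triangle AQW: AW² = 3² + 3² − 2·3·3·cos(120°) = 27, so AW = 3·√3.
Step 2: By the inverse law of cosines on triangle QAW: cos(∠QAW) = (3² + (3·√3)² − 3²) / (2·3·3·√3) = 27/31.18 = 0.866, so ∠QAW = 30°.

Therefore, the measure of angle ∠QAW = 30°.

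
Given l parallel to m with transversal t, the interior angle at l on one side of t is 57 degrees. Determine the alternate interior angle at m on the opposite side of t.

Alternate interior angles lie on opposite sides of the transversal, between the parallel lines.
By the alternate interior angle theorem, they are equal: 57 degrees.

57 degrees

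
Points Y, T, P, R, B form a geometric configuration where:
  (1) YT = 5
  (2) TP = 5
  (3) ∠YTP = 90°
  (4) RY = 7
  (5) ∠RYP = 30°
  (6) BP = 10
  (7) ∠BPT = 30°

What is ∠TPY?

Step 1: By the law of cosines on triangle PTY: PY² = 5² + 5² − 2·5·5·cos(90°) = 50, so PY = 5·√2.
Step 2: By the inverse law of cosines on triangle TPY: cos(∠TPY) = (5² + (5·√2)² − 5²) / (2·5·5·√2) = 50/70.71 = 0.7071, so ∠TPY = 45°.

Therefore, the measure of angle ∠TPY = 45°.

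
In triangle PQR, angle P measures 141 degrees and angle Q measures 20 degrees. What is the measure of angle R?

angle R = 180 - 141 - 20 = 19 degrees.

19 degrees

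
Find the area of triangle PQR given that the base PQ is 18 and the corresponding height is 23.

Area = (1/2)(18)(23) = 207

207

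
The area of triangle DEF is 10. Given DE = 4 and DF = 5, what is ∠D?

From the SAS area formula Area = (1/2)ab sin(C), rearranging gives sin(C) = 2*Area/(ab).
sin(C) = 2 * 10 / (20) = 1.
Therefore C = arcsin(1) = 90°.

90°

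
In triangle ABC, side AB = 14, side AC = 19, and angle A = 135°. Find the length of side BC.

When two sides and the included angle are known, the law of cosines gives the third side.
c^2 = a^2 + b^2 - 2ab cos(C) generalizes the Pythagorean theorem to non-right triangles.
Here: BC^2 = 196 + 361 - 532*(-sqrt(2)/2) = 266*sqrt(2) + 557
BC = sqrt(266*sqrt(2) + 557)

sqrt(266*sqrt(2) + 557)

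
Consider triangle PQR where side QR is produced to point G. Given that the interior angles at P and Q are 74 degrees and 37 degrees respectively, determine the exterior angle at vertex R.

Exterior angle = 74 + 37 = 111 degrees (exterior angle theorem).

111 degrees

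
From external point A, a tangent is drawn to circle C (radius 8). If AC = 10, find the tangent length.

The tangent, radius, and line from the external point to the center form a right triangle.
The right angle is where the tangent meets the radius.
By the Pythagorean theorem: tangent² + 8² = 10²
tangent² = 100 - 64 = 36
tangent = 6

6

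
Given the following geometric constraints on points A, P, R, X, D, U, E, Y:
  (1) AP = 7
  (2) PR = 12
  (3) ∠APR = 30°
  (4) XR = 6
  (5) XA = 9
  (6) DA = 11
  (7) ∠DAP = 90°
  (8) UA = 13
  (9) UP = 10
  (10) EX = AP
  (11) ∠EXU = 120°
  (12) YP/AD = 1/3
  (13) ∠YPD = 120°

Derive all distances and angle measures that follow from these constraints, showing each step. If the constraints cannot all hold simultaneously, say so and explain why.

The constraints are consistent.

From the given relations:
  EX = AP = 7
  YP = 1/3·AD = 1/3·11 ≈ 3.67

Step 1: From AP = 7, PR = 12, and ∠APR = 30°, by the law of cosines:
  AR² = AP² + PR² - 2·AP·PR·cos(30°) = 49 + 144 - 145.5 = 47.51
  AR ≈ 6.89

Step 2: From PA = 7, AD = 11, and ∠PAD = 90°, by the law of cosines:
  PD² = PA² + AD² - 2·PA·AD·cos(90°) = 49 + 121 - 0 = 170
  PD = √170

Step 3: From AP = 7, AU = 13, PU = 10, by the inverse law of cosines:
  cos(∠PAU) = (AP² + AU² - PU²) / (2·AP·AU)
  ∠PAU = 49.58°

Step 4: From PA = 7, PU = 10, AU = 13, by the inverse law of cosines:
  cos(∠APU) = (PA² + PU² - AU²) / (2·PA·PU)
  ∠APU = 98.21°

Step 5: From UA = 13, UP = 10, AP = 7, by the inverse law of cosines:
  cos(∠AUP) = (UA² + UP² - AP²) / (2·UA·UP)
  ∠AUP = 32.2°

Step 6: From DP = √170, PY = 3.67, and ∠DPY = 120°, by the law of cosines:
  DY² = DP² + PY² - 2·DP·PY·cos(120°) = 170 + 13.44 + 47.81 = 231.3
  DY ≈ 15.21

Step 7: From AP = 7, AR = 6.89, PR = 12, by the inverse law of cosines:
  cos(∠PAR) = (AP² + AR² - PR²) / (2·AP·AR)
  ∠PAR = 119.48°

Step 8: From AR = 6.89, AX = 9, RX = 6, by the inverse law of cosines:
  cos(∠RAX) = (AR² + AX² - RX²) / (2·AR·AX)
  ∠RAX = 41.79°

Step 9: From PA = 7, PD = √170, AD = 11, by the inverse law of cosines:
  cos(∠APD) = (PA² + PD² - AD²) / (2·PA·PD)
  ∠APD = 57.53°

Step 10: From RA = 6.89, RP = 12, AP = 7, by the inverse law of cosines:
  cos(∠ARP) = (RA² + RP² - AP²) / (2·RA·RP)
  ∠ARP = 30.52°

Step 11: From RA = 6.89, RX = 6, AX = 9, by the inverse law of cosines:
  cos(∠ARX) = (RA² + RX² - AX²) / (2·RA·RX)
  ∠ARX = 88.26°

Step 12: From XA = 9, XR = 6, AR = 6.89, by the inverse law of cosines:
  cos(∠AXR) = (XA² + XR² - AR²) / (2·XA·XR)
  ∠AXR = 49.95°

Step 13: From DA = 11, DP = √170, AP = 7, by the inverse law of cosines:
  cos(∠ADP) = (DA² + DP² - AP²) / (2·DA·DP)
  ∠ADP = 32.47°

Step 14: From DP = √170, DY = 15.21, PY = 3.67, by the inverse law of cosines:
  cos(∠PDY) = (DP² + DY² - PY²) / (2·DP·DY)
  ∠PDY = 12.05°

Step 15: From YD = 15.21, YP = 3.67, DP = √170, by the inverse law of cosines:
  cos(∠DYP) = (YD² + YP² - DP²) / (2·YD·YP)
  ∠DYP = 47.95°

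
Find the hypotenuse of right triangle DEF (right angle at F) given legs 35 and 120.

By the Pythagorean theorem: DE^2 = DF^2 + EF^2
DE^2 = 35^2 + 120^2 = 1225 + 14400 = 15625
DE = sqrt(15625) = 125

125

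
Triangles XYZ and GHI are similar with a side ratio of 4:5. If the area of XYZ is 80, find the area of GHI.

For similar figures, the area ratio equals the square of the side ratio.
Side ratio (XYZ to GHI) = 4:5, so area ratio = 4^2:5^2 = 16:25.
If the area of XYZ is 80, then the area of GHI = 80 * (25/16) = 125.

125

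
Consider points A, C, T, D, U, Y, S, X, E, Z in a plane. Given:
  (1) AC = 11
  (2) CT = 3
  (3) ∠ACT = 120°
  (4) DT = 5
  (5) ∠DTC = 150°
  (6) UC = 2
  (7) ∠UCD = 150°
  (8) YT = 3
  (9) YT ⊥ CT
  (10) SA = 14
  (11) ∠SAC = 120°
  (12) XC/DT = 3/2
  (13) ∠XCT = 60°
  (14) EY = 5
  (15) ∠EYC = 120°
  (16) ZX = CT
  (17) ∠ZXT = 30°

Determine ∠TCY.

Step 1: By the law of cosines on triangle CTY: CY² = 3² + 3² − 2·3·3·cos(90°) = 18, so CY = 3·√2.
Step 2: By the inverse law of cosines on triangle TCY: cos(∠TCY) = (3² + (3·√2)² − 3²) / (2·3·3·√2) = 18/25.46 = 0.7071, so ∠TCY = 45°.

Therefore, the measure of angle ∠TCY = 45°.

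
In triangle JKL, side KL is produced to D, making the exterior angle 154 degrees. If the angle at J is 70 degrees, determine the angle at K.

angle K = 154 - 70 = 84 degrees (exterior angle theorem).

84 degrees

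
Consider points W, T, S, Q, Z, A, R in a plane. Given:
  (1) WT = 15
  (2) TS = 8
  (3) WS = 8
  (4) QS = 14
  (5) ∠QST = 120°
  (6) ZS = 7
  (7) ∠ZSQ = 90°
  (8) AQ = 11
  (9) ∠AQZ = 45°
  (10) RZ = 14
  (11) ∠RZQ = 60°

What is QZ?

Step 1: By the law of cosines on triangle QSZ: QZ² = 14² + 7² − 2·14·7·cos(90°) = 245, so QZ = 7·√5.

Therefore, the length of QZ = 7·√5.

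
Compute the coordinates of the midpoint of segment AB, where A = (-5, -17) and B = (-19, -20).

M = ((x₁ + x₂)/2, (y₁ + y₂)/2)
= ((-5 + -19)/2, (-17 + -20)/2)
= (-24/2, -37/2) = (-12, -37/2)

(-12, -37/2)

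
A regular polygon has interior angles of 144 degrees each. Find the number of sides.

The exterior angle is the supplement of the interior angle: 180 - 144 = 36 degrees.
Since the exterior angles of any convex polygon sum to 360 degrees, the number of sides is 360 / 36 = 10.

10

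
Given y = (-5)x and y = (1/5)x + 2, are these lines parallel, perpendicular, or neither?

Slope of line 1: m1 = -5
Slope of line 2: m2 = 1/5
Two lines are perpendicular when the product of their slopes is -1 (negative reciprocals).
m1 * m2 = (-5) * (1/5) = -1, confirming perpendicularity.

Perpendicular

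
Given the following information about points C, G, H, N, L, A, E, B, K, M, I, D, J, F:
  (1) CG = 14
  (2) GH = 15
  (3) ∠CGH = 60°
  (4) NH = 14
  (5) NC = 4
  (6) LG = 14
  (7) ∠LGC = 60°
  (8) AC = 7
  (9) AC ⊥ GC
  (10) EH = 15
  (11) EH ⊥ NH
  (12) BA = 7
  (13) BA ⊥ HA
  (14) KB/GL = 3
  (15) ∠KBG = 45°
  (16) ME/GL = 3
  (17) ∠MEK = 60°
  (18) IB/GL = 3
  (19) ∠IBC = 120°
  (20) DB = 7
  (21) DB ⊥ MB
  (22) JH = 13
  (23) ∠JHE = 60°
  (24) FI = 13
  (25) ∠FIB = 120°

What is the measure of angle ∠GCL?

Step 1: By the law of cosines on triangle CGL: CL² = 14² + 14² − 2·14·14·cos(60°) = 196, so CL = 14.
Step 2: By the inverse law of cosines on triangle GCL: cos(∠GCL) = (14² + 14² − 14²) / (2·14·14) = 196/392 = 0.5, so ∠GCL = 60°.

Therefore, the measure of angle ∠GCL = 60°.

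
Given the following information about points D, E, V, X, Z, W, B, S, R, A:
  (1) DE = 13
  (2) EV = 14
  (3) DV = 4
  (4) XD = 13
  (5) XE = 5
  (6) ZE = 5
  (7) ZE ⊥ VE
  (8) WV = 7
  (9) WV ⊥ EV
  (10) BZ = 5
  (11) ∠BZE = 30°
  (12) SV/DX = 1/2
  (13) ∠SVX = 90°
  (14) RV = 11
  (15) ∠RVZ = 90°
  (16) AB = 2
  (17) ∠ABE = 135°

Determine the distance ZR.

Step 1: By the law of cosines on triangle ZEV: ZV² = 5² + 14² − 2·5·14·cos(90°) = 221, so ZV ≈ 14.87.
Step 2: By the law of cosines on triangle ZVR: ZR² = 14.87² + 11² − 2·14.87·11·cos(90°) = 342, so ZR = 3·√38.

Therefore, the length of ZR = 3·√38.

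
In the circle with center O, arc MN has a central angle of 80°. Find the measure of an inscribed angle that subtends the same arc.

By the inscribed angle theorem, the inscribed angle is half the central angle.
Inscribed angle = 80° / 2 = 40°

40°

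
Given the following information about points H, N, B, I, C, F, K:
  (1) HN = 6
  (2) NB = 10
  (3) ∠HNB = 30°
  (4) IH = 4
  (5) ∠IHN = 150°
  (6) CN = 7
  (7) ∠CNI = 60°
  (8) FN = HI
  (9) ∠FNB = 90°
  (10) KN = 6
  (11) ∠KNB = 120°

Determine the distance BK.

Step 1: By the law of cosines on triangle BNK: BK² = 10² + 6² − 2·10·6·cos(120°) = 196, so BK = 14.

Therefore, the length of BK = 14.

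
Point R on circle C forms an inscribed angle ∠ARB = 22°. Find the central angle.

The inscribed angle theorem states that a central angle is always twice any inscribed angle that subtends the same arc.
Since the inscribed angle is 22°, the central angle = 2 × 22° = 44°.

44°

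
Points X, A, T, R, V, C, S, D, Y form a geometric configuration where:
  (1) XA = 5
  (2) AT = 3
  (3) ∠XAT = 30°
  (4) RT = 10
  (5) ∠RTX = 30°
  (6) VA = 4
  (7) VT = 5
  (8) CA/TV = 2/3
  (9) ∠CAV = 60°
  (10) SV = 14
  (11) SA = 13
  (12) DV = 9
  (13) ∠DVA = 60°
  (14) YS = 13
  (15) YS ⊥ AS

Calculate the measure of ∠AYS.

Step 1: By the law of cosines on triangle YSA: YA² = 13² + 13² − 2·13·13·cos(90°) = 338, so YA = 13·√2.
Step 2: By the inverse law of cosines on triangle AYS: cos(∠AYS) = ((13·√2)² + 13² − 13²) / (2·13·√2·13) = 338/478 = 0.7071, so ∠AYS = 45°.

Therefore, the measure of angle ∠AYS = 45°.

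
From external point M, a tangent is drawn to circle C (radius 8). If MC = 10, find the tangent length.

The tangent, radius, and line from the external point to the center form a right triangle.
The right angle is where the tangent meets the radius.
By the Pythagorean theorem: tangent² + 8² = 10²
tangent² = 100 - 64 = 36
tangent = 6

6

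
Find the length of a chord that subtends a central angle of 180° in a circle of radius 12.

Drop a perpendicular from the center to the chord, bisecting both the chord and the central angle.
Each half-chord = r sin(θ/2) = 12 sin(90°).
The full chord = 2 × 12 × sin(90°) = 24.

24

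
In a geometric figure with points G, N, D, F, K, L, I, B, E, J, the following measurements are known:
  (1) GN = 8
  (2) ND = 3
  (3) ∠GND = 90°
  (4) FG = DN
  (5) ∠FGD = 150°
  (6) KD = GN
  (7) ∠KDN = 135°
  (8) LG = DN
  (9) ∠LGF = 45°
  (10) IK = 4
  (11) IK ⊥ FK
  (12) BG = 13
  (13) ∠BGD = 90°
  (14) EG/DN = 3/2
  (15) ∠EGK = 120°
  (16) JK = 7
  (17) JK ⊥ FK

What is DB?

Step 1: By the law of cosines on triangle DNG: DG² = 3² + 8² − 2·3·8·cos(90°) = 73, so DG = √73.
Step 2: By the law of cosines on triangle DGB: DB² = √73² + 13² − 2·√73·13·cos(90°) = 242, so DB = 11·√2.

Therefore, the length of DB = 11·√2.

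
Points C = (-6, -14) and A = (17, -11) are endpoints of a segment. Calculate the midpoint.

M = ((x₁ + x₂)/2, (y₁ + y₂)/2)
= ((-6 + 17)/2, (-14 + -11)/2)
= (11/2, -25/2) = (11/2, -25/2)

(11/2, -25/2)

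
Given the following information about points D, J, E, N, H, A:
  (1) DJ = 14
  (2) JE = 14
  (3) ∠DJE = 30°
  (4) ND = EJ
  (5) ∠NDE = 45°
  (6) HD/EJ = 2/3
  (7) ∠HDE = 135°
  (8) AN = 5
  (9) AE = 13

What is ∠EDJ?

Step 1: By the law of cosines on triangle DJE: DE² = 14² + 14² − 2·14·14·cos(30°) = 52.52, so DE ≈ 7.25.
Step 2: By the inverse law of cosines on triangle EDJ: cos(∠EDJ) = (7.25² + 14² − 14²) / (2·7.25·14) = 52.52/202.91 = 0.2588, so ∠EDJ = 75°.

Therefore, the measure of angle ∠EDJ = 75°.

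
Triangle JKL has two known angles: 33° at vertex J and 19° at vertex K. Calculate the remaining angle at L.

Let angle L = x. Then 33 + 19 + x = 180.
x = 180 - 52 = 128 degrees.

128 degrees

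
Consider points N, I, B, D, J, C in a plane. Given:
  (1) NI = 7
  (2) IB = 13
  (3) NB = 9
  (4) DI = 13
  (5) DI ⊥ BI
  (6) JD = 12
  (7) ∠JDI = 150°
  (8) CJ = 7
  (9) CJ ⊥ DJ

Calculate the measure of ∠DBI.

Step 1: By the law of cosines on triangle BID: BD² = 13² + 13² − 2·13·13·cos(90°) = 338, so BD = 13·√2.
Step 2: By the inverse law of cosines on triangle DBI: cos(∠DBI) = ((13·√2)² + 13² − 13²) / (2·13·√2·13) = 338/478 = 0.7071, so ∠DBI = 45°.

Therefore, the measure of angle ∠DBI = 45°.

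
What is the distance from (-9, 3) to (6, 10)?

d = sqrt((6 - -9)^2 + (10 - 3)^2)
d = sqrt(15^2 + 7^2)
d = sqrt(225 + 49)
d = sqrt(274)

sqrt(274)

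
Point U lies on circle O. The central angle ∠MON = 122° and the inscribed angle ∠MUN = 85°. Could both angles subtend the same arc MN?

By the inscribed angle theorem, the inscribed angle for a central angle of 122° should be 122° / 2 = 61°.
The given inscribed angle is 85°, which does not equal 61°.
Therefore, no, they do not correspond to the same arc.

No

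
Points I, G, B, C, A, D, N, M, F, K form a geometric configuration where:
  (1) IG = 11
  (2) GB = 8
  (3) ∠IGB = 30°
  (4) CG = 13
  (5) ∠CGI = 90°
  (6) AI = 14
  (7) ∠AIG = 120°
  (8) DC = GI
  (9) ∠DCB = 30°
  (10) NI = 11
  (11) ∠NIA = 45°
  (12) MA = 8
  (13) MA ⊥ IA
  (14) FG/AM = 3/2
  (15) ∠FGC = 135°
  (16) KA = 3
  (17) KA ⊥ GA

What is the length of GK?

Step 1: By the law of cosines on triangle GIA: GA² = 11² + 14² − 2·11·14·cos(120°) = 471, so GA ≈ 21.7.
Step 2: By the law of cosines on triangle GAK: GK² = 21.7² + 3² − 2·21.7·3·cos(90°) = 480, so GK = 4·√30.

Therefore, the length of GK = 4·√30.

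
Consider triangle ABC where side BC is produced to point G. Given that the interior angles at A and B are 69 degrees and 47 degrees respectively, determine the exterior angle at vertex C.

The interior angle at C is 180 - 69 - 47 = 64 degrees.
The exterior angle and interior angle at C are supplementary:
Exterior angle = 180 - 64 = 116 degrees.

116 degrees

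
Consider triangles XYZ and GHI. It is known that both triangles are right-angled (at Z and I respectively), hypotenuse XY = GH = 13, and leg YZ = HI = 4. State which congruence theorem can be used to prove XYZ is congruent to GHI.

The given information matches HL: The hypotenuse and one leg of two right triangles are equal (Hypotenuse-Leg).

HL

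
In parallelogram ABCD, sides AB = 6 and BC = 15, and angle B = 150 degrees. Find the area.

Area = 6 * 15 * sin(150°) = 90 * 1/2 = 45

45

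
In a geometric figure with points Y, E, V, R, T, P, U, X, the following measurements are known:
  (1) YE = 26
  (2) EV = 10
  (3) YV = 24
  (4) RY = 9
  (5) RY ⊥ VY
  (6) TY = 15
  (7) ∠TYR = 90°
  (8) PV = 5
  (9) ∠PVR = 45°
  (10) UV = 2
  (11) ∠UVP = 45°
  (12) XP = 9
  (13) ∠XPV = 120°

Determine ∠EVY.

Step 1: By the inverse law of cosines on triangle EVY: cos(∠EVY) = (10² + 24² − 26²) / (2·10·24) = 0/480 = 0, so ∠EVY = 90°.

Therefore, the measure of angle ∠EVY = 90°.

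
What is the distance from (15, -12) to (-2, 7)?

The horizontal distance is |-2 - 15| = 17 and the vertical distance is |7 - -12| = 19.
By the Pythagorean theorem, d = sqrt(17^2 + 19^2) = sqrt(650) = 5*sqrt(26).

5*sqrt(26)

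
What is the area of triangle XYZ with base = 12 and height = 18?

Area = (1/2)(12)(18) = 108

108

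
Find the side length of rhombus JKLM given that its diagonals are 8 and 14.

In a rhombus, the diagonals bisect each other perpendicularly, creating four congruent right triangles.
Each triangle has legs 4 (half of 8) and 7 (half of 14).
The hypotenuse of each right triangle is a side of the rhombus:
side = sqrt(4^2 + 7^2) = sqrt(65)

sqrt(65)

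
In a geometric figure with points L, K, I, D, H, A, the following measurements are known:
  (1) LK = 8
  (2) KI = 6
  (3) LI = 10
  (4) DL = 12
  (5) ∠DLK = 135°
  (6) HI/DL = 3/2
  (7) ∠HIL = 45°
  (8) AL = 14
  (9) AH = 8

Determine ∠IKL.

Step 1: By the inverse law of cosines on triangle IKL: cos(∠IKL) = (6² + 8² − 10²) / (2·6·8) = 0/96 = 0, so ∠IKL = 90°.

Therefore, the measure of angle ∠IKL = 90°.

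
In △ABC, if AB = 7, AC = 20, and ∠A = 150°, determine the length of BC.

By the law of cosines: BC^2 = AB^2 + AC^2 - 2*AB*AC*cos(A)
BC^2 = 7^2 + 20^2 - 2*7*20*cos(150°)
BC^2 = 49 + 400 - 280*(-sqrt(3)/2)
BC^2 = 140*sqrt(3) + 449
BC = sqrt(140*sqrt(3) + 449)

sqrt(140*sqrt(3) + 449)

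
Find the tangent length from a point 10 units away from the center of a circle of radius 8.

The tangent, radius, and line from the external point to the center form a right triangle.
The right angle is where the tangent meets the radius.
By the Pythagorean theorem: tangent² + 8² = 10²
tangent² = 100 - 64 = 36
tangent = 6

6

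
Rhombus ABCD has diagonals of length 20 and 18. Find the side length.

Half-diagonals are 10 and 9. side = sqrt(10^2 + 9^2) = sqrt(181)

sqrt(181)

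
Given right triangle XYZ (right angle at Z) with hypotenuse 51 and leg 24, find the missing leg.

YZ = sqrt(51^2 - 24^2) = sqrt(2025) = 45

45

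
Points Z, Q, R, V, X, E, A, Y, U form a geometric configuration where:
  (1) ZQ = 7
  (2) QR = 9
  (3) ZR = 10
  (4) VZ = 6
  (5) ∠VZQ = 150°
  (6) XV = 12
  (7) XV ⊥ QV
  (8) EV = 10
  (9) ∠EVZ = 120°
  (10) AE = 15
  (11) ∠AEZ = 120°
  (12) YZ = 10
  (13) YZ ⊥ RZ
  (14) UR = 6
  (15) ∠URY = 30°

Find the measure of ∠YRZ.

Step 1: By the law of cosines on triangle RZY: RY² = 10² + 10² − 2·10·10·cos(90°) = 200, so RY = 10·√2.
Step 2: By the inverse law of cosines on triangle YRZ: cos(∠YRZ) = ((10·√2)² + 10² − 10²) / (2·10·√2·10) = 200/282.84 = 0.7071, so ∠YRZ = 45°.

Therefore, the measure of angle ∠YRZ = 45°.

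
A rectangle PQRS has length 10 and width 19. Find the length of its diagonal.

d = sqrt(10^2 + 19^2) = sqrt(461)

sqrt(461)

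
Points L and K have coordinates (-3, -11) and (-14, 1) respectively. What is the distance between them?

The horizontal distance is |-14 - -3| = 11 and the vertical distance is |1 - -11| = 12.
By the Pythagorean theorem, d = sqrt(11^2 + 12^2) = sqrt(265).

sqrt(265)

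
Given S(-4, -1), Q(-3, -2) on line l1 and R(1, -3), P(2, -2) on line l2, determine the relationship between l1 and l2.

Slope of line 1: m1 = (-2 - -1)/(-3 - -4) = -1/1 = -1
Slope of line 2: m2 = (-2 - -3)/(2 - 1) = 1/1 = 1
m1 * m2 = (-1) * (1) = -1 = -1, so the lines are perpendicular.

Perpendicular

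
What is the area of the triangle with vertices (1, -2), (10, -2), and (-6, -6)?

Using the Shoelace formula for a triangle:
Area = (1/2)|x0(y1 - y2) + x1(y2 - y0) + x2(y0 - y1)|
Area = (1/2)|1(-2 - -6) + 10(-6 - -2) + -6(-2 - -2)|
Area = (1/2)|4 + -40 + 0|
Area = (1/2)|-36|
Area = (1/2)(36)
Area = 18

18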